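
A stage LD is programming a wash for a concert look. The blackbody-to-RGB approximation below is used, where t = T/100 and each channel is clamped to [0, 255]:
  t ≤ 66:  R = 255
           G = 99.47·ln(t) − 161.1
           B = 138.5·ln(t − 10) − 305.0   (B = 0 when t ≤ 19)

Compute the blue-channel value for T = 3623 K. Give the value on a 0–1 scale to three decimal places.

t = 3623/100 = 36.23; the t ≤ 66 branch applies.
B = 138.5·ln(36.23 − 10) − 305.0 = 138.5·ln 26.23 − 305.0 = 138.5·3.2669 − 305.0 = 147.466.
On a 0–1 scale: 147.466/255 = 0.5783 → 0.578.

0.578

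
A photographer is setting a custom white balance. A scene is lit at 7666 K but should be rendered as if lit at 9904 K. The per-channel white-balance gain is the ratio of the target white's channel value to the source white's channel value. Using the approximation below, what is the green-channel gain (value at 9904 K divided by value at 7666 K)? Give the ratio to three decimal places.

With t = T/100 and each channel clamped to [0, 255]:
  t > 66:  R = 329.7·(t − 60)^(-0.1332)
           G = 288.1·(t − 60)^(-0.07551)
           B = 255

0.938

At 7666 K (t = 76.66):
  G = 288.1·(76.66 − 60)^(-0.07551) = 288.1·16.66^(-0.07551) = 288.1·0.80863 = 232.967.
At 9904 K (t = 99.04):
  G = 288.1·(99.04 − 60)^(-0.07551) = 288.1·39.04^(-0.07551) = 288.1·0.75827 = 218.458.
Gain = 218.458 / 232.967 = 0.9377 → 0.938.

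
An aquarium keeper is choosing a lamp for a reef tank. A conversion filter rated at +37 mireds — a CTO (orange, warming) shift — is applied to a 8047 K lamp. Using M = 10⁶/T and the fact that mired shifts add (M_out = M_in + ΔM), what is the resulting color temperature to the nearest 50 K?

M_in = 10⁶/8047 = 124.27 mireds.
M_out = 124.27 + (+37) = 161.27 mireds.
T_out = 10⁶/161.27 = 6200.8 K → 6200 K.

6200 K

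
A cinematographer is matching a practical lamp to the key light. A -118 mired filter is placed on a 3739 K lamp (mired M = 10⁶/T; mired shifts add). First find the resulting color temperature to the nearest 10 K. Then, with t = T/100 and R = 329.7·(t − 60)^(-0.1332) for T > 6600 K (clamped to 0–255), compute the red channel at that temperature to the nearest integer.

255

M_in = 10⁶/3739 = 267.45; M_out = 267.45 + (-118) = 149.45.
T_out = 10⁶/149.45 = 6691.1 K → 6690 K; t = 66.9.
R = 329.7·(66.9 − 60)^(-0.1332) = 329.7·6.9^(-0.1332) = 329.7·0.77315 = 254.908.
Rounded: 255.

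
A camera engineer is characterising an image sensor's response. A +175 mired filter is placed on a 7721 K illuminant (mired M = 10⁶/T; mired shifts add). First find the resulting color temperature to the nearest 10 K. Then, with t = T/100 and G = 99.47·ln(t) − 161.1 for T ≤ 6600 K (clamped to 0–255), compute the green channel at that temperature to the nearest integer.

186

M_in = 10⁶/7721 = 129.52; M_out = 129.52 + (+175) = 304.52.
T_out = 10⁶/304.52 = 3283.9 K → 3280 K; t = 32.8.
G = 99.47·ln 32.8 − 161.1 = 99.47·3.4904 − 161.1 = 186.093.
Rounded: 186.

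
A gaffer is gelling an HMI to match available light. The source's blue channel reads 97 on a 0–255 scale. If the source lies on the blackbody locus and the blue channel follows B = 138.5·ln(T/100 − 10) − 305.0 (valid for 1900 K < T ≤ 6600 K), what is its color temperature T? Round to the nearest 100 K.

ln(t − 10) = (97 + 305.0) / 138.5 = 2.9025.
t − 10 = e^2.9025 = 18.220, so t = 28.220.
T = 100·t = 2822 K → 2800 K to the nearest 100 K.

2800 K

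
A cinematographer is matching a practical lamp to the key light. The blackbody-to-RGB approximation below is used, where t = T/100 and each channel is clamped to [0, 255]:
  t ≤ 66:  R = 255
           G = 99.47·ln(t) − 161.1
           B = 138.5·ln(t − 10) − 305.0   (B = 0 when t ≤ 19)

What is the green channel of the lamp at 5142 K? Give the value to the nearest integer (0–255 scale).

t = 5142/100 = 51.42; the t ≤ 66 branch applies.
G = 99.47·ln 51.42 − 161.1 = 99.47·3.9400 − 161.1 = 230.815.
Rounded: 231.

231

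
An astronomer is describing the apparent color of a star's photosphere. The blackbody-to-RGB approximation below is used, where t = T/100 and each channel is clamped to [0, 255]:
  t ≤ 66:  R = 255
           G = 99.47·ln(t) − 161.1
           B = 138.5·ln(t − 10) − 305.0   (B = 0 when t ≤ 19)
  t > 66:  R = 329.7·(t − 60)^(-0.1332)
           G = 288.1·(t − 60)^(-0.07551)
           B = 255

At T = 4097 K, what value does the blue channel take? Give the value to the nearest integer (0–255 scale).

170

t = 4097/100 = 40.97; the t ≤ 66 branch applies.
B = 138.5·ln(40.97 − 10) − 305.0 = 138.5·ln 30.97 − 305.0 = 138.5·3.4330 − 305.0 = 170.473.
Rounded: 170.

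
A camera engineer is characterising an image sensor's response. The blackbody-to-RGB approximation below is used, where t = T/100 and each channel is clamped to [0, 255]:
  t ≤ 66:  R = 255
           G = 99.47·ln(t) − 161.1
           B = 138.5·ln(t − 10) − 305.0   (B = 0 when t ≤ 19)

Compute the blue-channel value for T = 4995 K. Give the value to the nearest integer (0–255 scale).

t = 4995/100 = 49.95; the t ≤ 66 branch applies.
B = 138.5·ln(49.95 − 10) − 305.0 = 138.5·ln 39.95 − 305.0 = 138.5·3.6876 − 305.0 = 205.737.
Rounded: 206.

206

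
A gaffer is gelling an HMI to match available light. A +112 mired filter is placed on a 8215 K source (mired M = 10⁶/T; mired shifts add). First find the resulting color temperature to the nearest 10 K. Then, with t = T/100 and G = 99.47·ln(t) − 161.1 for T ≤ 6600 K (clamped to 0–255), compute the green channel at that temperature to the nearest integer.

213

M_in = 10⁶/8215 = 121.73; M_out = 121.73 + (+112) = 233.73.
T_out = 10⁶/233.73 = 4278.5 K → 4280 K; t = 42.8.
G = 99.47·ln 42.8 − 161.1 = 99.47·3.7565 − 161.1 = 212.563.
Rounded: 213.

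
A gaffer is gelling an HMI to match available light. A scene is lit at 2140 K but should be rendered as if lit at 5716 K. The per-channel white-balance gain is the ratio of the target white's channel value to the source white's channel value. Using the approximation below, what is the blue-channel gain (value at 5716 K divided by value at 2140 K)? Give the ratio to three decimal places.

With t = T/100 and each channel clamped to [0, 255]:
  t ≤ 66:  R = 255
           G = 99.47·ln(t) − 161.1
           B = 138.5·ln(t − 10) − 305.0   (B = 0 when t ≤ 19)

7.135

At 2140 K (t = 21.4):
  B = 138.5·ln(21.4 − 10) − 305.0 = 138.5·ln 11.4 − 305.0 = 138.5·2.4336 − 305.0 = 32.055.
At 5716 K (t = 57.16):
  B = 138.5·ln(57.16 − 10) − 305.0 = 138.5·ln 47.16 − 305.0 = 138.5·3.8535 − 305.0 = 228.716.
Gain = 228.716 / 32.055 = 7.1350 → 7.135.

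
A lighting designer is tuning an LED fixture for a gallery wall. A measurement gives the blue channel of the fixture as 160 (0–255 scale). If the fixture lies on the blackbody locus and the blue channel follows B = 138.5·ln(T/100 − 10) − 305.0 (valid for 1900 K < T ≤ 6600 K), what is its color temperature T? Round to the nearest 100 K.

ln(t − 10) = (160 + 305.0) / 138.5 = 3.3574.
t − 10 = e^3.3574 = 28.714, so t = 38.714.
T = 100·t = 3871 K → 3900 K to the nearest 100 K.

3900 K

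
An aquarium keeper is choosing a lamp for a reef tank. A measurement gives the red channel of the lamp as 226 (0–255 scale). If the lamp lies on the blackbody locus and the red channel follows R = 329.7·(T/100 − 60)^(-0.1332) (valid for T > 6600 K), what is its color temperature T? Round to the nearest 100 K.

(t − 60)^(-0.1332) = 226/329.7 = 0.68547.
t − 60 = 0.68547^(1/-0.1332) = 0.68547^(-7.508) = 17.034, so t = 77.034.
T = 100·t = 7703 K → 7700 K to the nearest 100 K.

7700 K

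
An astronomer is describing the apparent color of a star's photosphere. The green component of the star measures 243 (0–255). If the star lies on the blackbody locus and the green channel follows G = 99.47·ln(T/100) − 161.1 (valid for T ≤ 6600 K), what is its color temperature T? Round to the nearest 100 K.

5800 K

ln t = (243 + 161.1) / 99.47 = 4.0625.
t = e^4.0625 = 58.121.
T = 100·t = 5812 K → 5800 K to the nearest 100 K.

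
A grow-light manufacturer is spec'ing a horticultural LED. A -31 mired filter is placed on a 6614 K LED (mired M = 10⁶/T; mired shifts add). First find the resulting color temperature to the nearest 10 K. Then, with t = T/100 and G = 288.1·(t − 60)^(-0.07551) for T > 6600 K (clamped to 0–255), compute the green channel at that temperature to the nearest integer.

M_in = 10⁶/6614 = 151.19; M_out = 151.19 + (-31) = 120.19.
T_out = 10⁶/120.19 = 8319.9 K → 8320 K; t = 83.2.
G = 288.1·(83.2 − 60)^(-0.07551) = 288.1·23.2^(-0.07551) = 288.1·0.78866 = 227.214.
Rounded: 227.

227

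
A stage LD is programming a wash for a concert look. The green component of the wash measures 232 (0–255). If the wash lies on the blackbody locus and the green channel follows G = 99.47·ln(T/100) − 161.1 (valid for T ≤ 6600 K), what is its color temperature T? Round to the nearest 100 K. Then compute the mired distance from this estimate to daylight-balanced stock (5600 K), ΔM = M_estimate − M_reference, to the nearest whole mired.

+14 mireds

ln t = (232 + 161.1) / 99.47 = 3.9519.
t = e^3.9519 = 52.036.
T = 100·t = 5204 K → 5200 K to the nearest 100 K.
M_estimate = 10⁶/5200 = 192.31; M_reference = 10⁶/5600 = 178.57.
ΔM = 192.31 − 178.57 = 13.74 → +14 mireds.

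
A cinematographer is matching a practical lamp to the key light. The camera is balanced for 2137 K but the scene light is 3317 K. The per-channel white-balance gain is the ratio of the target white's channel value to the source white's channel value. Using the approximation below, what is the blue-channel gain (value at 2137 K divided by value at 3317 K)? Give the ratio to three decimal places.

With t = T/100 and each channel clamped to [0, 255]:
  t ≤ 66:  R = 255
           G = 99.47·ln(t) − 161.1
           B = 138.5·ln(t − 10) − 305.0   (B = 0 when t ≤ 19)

At 3317 K (t = 33.17):
  B = 138.5·ln(33.17 − 10) − 305.0 = 138.5·ln 23.17 − 305.0 = 138.5·3.1429 − 305.0 = 130.286.
At 2137 K (t = 21.37):
  B = 138.5·ln(21.37 − 10) − 305.0 = 138.5·ln 11.37 − 305.0 = 138.5·2.4310 − 305.0 = 31.690.
Gain = 31.690 / 130.286 = 0.2432 → 0.243.

0.243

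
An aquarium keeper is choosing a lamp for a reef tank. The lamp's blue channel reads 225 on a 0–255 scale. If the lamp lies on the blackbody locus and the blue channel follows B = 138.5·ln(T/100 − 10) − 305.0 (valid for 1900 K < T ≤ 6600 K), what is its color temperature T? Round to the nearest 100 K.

ln(t − 10) = (225 + 305.0) / 138.5 = 3.8267.
t − 10 = e^3.8267 = 45.911, so t = 55.911.
T = 100·t = 5591 K → 5600 K to the nearest 100 K.

5600 K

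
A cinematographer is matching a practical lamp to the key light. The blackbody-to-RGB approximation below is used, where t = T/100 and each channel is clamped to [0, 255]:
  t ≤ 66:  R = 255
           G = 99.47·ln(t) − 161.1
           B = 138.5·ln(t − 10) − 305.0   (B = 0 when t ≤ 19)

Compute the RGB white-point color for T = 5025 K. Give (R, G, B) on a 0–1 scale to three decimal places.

(1.000, 0.896, 0.811)

t = 5025/100 = 50.25; the t ≤ 66 branch applies.
R = 255 by definition for t ≤ 66.
G = 99.47·ln 50.25 − 161.1 = 99.47·3.9170 − 161.1 = 228.525.
B = 138.5·ln(50.25 − 10) − 305.0 = 138.5·ln 40.25 − 305.0 = 138.5·3.6951 − 305.0 = 206.773.
Dividing each by 255: (1.0000, 0.8962, 0.8109) → (1.000, 0.896, 0.811).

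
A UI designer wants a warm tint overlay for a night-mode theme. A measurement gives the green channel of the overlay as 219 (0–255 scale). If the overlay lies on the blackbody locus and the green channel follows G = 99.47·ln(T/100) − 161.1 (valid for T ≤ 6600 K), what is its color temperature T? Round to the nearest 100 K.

4600 K

ln t = (219 + 161.1) / 99.47 = 3.8213.
t = e^3.8213 = 45.661.
T = 100·t = 4566 K → 4600 K to the nearest 100 K.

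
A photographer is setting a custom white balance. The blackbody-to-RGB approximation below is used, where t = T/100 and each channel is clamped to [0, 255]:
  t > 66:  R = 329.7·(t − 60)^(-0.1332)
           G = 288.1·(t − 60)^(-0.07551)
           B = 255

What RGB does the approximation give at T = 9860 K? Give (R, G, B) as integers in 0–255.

(203, 219, 255)

t = 9860/100 = 98.6; the t > 66 branch applies.
R = 329.7·(98.6 − 60)^(-0.1332) = 329.7·38.6^(-0.1332) = 329.7·0.61470 = 202.668.
G = 288.1·(98.6 − 60)^(-0.07551) = 288.1·38.6^(-0.07551) = 288.1·0.75892 = 218.645.
B = 255 by definition for t > 66.
Rounded: (203, 219, 255).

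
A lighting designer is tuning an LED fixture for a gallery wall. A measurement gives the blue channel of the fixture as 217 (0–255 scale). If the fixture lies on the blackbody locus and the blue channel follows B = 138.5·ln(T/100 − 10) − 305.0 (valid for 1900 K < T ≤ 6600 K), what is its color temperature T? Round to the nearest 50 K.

ln(t − 10) = (217 + 305.0) / 138.5 = 3.7690.
t − 10 = e^3.7690 = 43.335, so t = 53.335.
T = 100·t = 5333 K → 5350 K to the nearest 50 K.

5350 K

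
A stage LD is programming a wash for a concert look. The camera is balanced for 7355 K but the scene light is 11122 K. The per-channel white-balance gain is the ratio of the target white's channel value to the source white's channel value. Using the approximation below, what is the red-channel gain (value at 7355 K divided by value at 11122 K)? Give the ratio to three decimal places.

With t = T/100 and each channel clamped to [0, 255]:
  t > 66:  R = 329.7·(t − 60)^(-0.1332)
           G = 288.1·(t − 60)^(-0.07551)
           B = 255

At 11122 K (t = 111.22):
  R = 329.7·(111.22 − 60)^(-0.1332) = 329.7·51.22^(-0.1332) = 329.7·0.59197 = 195.174.
At 7355 K (t = 73.55):
  R = 329.7·(73.55 − 60)^(-0.1332) = 329.7·13.55^(-0.1332) = 329.7·0.70668 = 232.994.
Gain = 232.994 / 195.174 = 1.1938 → 1.194.

1.194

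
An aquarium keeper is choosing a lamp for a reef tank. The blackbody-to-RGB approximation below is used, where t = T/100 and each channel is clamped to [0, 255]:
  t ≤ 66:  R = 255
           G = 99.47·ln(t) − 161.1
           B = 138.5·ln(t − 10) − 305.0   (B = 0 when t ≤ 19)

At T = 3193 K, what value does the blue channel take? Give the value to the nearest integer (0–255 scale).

t = 3193/100 = 31.93; the t ≤ 66 branch applies.
B = 138.5·ln(31.93 − 10) − 305.0 = 138.5·ln 21.93 − 305.0 = 138.5·3.0879 − 305.0 = 122.668.
Rounded: 123.

123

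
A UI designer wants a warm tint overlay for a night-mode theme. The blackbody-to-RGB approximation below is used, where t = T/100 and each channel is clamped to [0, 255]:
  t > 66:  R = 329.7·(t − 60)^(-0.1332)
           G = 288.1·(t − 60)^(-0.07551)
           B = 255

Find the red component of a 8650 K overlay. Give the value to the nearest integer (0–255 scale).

t = 8650/100 = 86.5; the t > 66 branch applies.
R = 329.7·(86.5 − 60)^(-0.1332) = 329.7·26.5^(-0.1332) = 329.7·0.64628 = 213.080.
Rounded: 213.

213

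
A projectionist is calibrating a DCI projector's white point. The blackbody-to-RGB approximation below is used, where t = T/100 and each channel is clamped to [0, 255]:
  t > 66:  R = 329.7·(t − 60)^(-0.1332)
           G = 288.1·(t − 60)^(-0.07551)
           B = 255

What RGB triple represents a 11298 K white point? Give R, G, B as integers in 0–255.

R=194, G=213, B=255

t = 11298/100 = 112.98; the t > 66 branch applies.
R = 329.7·(112.98 − 60)^(-0.1332) = 329.7·52.98^(-0.1332) = 329.7·0.58932 = 194.298.
G = 288.1·(112.98 − 60)^(-0.07551) = 288.1·52.98^(-0.07551) = 288.1·0.74099 = 213.479.
B = 255 by definition for t > 66.
Rounded: (194, 213, 255).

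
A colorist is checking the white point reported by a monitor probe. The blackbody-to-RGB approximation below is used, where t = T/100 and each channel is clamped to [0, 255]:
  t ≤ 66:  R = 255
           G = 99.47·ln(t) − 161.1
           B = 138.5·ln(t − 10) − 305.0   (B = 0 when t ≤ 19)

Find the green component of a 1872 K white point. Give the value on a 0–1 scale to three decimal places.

t = 1872/100 = 18.72; the t ≤ 66 branch applies.
G = 99.47·ln 18.72 − 161.1 = 99.47·2.9296 − 161.1 = 130.307.
On a 0–1 scale: 130.307/255 = 0.5110 → 0.511.

0.511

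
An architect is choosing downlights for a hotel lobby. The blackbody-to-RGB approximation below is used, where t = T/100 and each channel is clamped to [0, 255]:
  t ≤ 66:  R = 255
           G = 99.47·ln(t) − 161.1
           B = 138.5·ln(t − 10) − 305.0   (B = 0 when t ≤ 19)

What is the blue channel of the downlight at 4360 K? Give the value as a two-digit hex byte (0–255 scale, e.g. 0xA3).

t = 4360/100 = 43.6; the t ≤ 66 branch applies.
B = 138.5·ln(43.6 − 10) − 305.0 = 138.5·ln 33.6 − 305.0 = 138.5·3.5145 − 305.0 = 181.762.
Rounded: 182; in hex, 0xB6.

0xB6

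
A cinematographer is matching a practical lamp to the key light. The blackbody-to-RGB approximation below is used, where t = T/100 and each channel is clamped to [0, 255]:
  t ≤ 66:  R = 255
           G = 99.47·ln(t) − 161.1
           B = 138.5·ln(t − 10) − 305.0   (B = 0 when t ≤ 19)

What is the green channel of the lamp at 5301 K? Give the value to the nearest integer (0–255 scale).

234

t = 5301/100 = 53.01; the t ≤ 66 branch applies.
G = 99.47·ln 53.01 − 161.1 = 99.47·3.9705 − 161.1 = 233.844.
Rounded: 234.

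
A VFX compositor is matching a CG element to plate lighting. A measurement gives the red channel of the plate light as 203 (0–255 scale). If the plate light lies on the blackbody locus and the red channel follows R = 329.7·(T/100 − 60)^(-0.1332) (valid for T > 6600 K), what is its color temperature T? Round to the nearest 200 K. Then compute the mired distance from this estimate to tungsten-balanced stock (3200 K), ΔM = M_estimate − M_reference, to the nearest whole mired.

-210 mireds

(t − 60)^(-0.1332) = 203/329.7 = 0.61571.
t − 60 = 0.61571^(1/-0.1332) = 0.61571^(-7.508) = 38.129, so t = 98.129.
T = 100·t = 9813 K → 9800 K to the nearest 200 K.
M_estimate = 10⁶/9800 = 102.04; M_reference = 10⁶/3200 = 312.50.
ΔM = 102.04 − 312.50 = -210.46 → -210 mireds.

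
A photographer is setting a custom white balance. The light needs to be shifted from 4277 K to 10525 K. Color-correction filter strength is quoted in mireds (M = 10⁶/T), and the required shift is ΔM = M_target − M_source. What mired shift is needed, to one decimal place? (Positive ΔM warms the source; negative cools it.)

M_source = 10⁶/4277 = 233.809; M_target = 10⁶/10525 = 95.012.
ΔM = 95.012 − 233.809 = -138.797 → -138.8 mireds, a cooling shift.

-138.8 mireds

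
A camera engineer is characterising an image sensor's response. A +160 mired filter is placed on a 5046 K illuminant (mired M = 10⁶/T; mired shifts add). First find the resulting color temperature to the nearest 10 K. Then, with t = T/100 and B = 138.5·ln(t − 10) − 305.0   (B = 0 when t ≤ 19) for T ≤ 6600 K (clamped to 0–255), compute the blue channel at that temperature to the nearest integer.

M_in = 10⁶/5046 = 198.18; M_out = 198.18 + (+160) = 358.18.
T_out = 10⁶/358.18 = 2791.9 K → 2790 K; t = 27.9.
B = 138.5·ln(27.9 − 10) − 305.0 = 138.5·ln 17.9 − 305.0 = 138.5·2.8848 − 305.0 = 94.545.
Rounded: 95.

95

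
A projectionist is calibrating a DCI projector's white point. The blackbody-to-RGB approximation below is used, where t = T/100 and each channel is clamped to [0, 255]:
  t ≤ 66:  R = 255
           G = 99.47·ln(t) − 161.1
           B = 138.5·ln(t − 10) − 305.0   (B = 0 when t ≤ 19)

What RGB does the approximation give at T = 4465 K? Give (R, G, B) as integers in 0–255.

(255, 217, 186)

t = 4465/100 = 44.65; the t ≤ 66 branch applies.
R = 255 by definition for t ≤ 66.
G = 99.47·ln 44.65 − 161.1 = 99.47·3.7989 − 161.1 = 216.772.
B = 138.5·ln(44.65 − 10) − 305.0 = 138.5·ln 34.65 − 305.0 = 138.5·3.5453 − 305.0 = 186.024.
Rounded: (255, 217, 186).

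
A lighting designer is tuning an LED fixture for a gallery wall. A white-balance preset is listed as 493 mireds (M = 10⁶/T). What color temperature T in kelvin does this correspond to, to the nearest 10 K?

2030 K

T = 10⁶ / 493 = 2028.40 K → 2030 K.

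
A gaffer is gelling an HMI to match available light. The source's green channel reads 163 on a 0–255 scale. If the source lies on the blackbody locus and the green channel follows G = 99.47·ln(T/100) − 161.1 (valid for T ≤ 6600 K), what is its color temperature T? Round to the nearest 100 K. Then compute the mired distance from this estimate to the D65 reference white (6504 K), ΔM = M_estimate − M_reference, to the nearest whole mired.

+231 mireds

ln t = (163 + 161.1) / 99.47 = 3.2583.
t = e^3.2583 = 26.004.
T = 100·t = 2600 K → 2600 K to the nearest 100 K.
M_estimate = 10⁶/2600 = 384.62; M_reference = 10⁶/6504 = 153.75.
ΔM = 384.62 − 153.75 = 230.86 → +231 mireds.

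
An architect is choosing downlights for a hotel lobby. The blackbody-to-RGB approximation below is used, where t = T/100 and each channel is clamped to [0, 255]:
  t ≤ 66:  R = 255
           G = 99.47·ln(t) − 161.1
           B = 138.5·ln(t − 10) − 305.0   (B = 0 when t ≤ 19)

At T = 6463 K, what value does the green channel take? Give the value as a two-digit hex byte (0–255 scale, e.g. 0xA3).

t = 6463/100 = 64.63; the t ≤ 66 branch applies.
G = 99.47·ln 64.63 − 161.1 = 99.47·4.1687 − 161.1 = 253.558.
Rounded: 254; in hex, 0xFE.

0xFE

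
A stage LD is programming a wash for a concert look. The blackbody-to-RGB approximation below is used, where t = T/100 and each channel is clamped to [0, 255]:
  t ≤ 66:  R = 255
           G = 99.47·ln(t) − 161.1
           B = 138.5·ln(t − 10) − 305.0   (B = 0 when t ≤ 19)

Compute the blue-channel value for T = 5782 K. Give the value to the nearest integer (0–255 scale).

231

t = 5782/100 = 57.82; the t ≤ 66 branch applies.
B = 138.5·ln(57.82 − 10) − 305.0 = 138.5·ln 47.82 − 305.0 = 138.5·3.8674 − 305.0 = 230.641.
Rounded: 231.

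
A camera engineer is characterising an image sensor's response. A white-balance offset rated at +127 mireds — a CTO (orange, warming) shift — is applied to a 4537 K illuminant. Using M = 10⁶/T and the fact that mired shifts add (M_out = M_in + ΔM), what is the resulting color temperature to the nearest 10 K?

2880 K

M_in = 10⁶/4537 = 220.41 mireds.
M_out = 220.41 + (+127) = 347.41 mireds.
T_out = 10⁶/347.41 = 2878.4 K → 2880 K.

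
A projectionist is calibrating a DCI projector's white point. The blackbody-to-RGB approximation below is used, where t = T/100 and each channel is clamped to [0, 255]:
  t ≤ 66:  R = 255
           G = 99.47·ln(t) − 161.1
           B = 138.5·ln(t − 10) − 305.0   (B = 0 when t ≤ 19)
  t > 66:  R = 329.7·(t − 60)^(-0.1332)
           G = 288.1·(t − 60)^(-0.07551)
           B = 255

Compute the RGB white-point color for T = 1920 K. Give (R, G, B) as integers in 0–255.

t = 1920/100 = 19.2; the t ≤ 66 branch applies.
R = 255 by definition for t ≤ 66.
G = 99.47·ln 19.2 − 161.1 = 99.47·2.9549 − 161.1 = 132.825.
B = 138.5·ln(19.2 − 10) − 305.0 = 138.5·ln 9.2 − 305.0 = 138.5·2.2192 − 305.0 = 2.360.
Rounded: (255, 133, 2).

(255, 133, 2)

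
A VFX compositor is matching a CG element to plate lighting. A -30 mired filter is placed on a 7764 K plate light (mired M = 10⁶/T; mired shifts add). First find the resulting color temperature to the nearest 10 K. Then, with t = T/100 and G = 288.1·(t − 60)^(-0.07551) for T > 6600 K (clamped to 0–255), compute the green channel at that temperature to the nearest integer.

218

M_in = 10⁶/7764 = 128.80; M_out = 128.80 + (-30) = 98.80.
T_out = 10⁶/98.80 = 10121.5 K → 10120 K; t = 101.2.
G = 288.1·(101.2 − 60)^(-0.07551) = 288.1·41.2^(-0.07551) = 288.1·0.75520 = 217.572.
Rounded: 218.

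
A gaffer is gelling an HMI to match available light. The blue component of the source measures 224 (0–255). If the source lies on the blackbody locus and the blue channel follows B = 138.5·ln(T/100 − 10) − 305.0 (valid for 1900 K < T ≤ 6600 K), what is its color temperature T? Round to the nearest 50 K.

ln(t − 10) = (224 + 305.0) / 138.5 = 3.8195.
t − 10 = e^3.8195 = 45.581, so t = 55.581.
T = 100·t = 5558 K → 5550 K to the nearest 50 K.

5550 K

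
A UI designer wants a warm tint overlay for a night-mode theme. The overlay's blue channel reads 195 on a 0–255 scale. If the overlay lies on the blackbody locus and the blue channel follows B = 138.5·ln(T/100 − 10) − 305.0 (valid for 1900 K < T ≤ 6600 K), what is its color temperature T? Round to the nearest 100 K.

4700 K

ln(t − 10) = (195 + 305.0) / 138.5 = 3.6101.
t − 10 = e^3.6101 = 36.970, so t = 46.970.
T = 100·t = 4697 K → 4700 K to the nearest 100 K.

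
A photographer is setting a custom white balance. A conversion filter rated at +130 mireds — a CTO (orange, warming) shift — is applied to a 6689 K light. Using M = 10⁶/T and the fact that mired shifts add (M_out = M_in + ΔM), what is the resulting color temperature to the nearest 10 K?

3580 K

M_in = 10⁶/6689 = 149.50 mireds.
M_out = 149.50 + (+130) = 279.50 mireds.
T_out = 10⁶/279.50 = 3577.8 K → 3580 K.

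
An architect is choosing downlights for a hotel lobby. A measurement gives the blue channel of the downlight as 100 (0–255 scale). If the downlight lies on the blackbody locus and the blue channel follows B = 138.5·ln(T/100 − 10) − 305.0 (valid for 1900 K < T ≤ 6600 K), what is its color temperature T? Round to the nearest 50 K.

ln(t − 10) = (100 + 305.0) / 138.5 = 2.9242.
t − 10 = e^2.9242 = 18.619, so t = 28.619.
T = 100·t = 2862 K → 2850 K to the nearest 50 K.

2850 K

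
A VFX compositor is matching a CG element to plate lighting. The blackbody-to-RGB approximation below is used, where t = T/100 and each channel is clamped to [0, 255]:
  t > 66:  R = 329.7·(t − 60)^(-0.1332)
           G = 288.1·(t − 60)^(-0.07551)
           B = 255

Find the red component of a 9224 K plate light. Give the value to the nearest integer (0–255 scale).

208

t = 9224/100 = 92.24; the t > 66 branch applies.
R = 329.7·(92.24 − 60)^(-0.1332) = 329.7·32.24^(-0.1332) = 329.7·0.62962 = 207.587.
Rounded: 208.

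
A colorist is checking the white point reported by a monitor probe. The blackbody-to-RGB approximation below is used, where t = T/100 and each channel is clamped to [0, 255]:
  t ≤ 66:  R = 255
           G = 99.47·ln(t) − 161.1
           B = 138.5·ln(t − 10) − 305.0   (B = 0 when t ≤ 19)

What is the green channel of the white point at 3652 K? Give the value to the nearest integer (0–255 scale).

197

t = 3652/100 = 36.52; the t ≤ 66 branch applies.
G = 99.47·ln 36.52 − 161.1 = 99.47·3.5979 − 161.1 = 196.779.
Rounded: 197.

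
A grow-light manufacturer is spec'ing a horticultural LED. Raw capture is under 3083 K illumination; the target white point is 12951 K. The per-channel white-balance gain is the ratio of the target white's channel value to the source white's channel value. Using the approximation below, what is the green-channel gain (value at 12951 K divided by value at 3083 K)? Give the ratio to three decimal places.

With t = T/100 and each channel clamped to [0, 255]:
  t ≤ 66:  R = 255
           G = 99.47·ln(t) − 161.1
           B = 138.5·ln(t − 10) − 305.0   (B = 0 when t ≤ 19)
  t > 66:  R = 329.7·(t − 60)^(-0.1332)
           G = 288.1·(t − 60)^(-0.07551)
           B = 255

1.162

At 3083 K (t = 30.83):
  G = 99.47·ln 30.83 − 161.1 = 99.47·3.4285 − 161.1 = 179.932.
At 12951 K (t = 129.51):
  G = 288.1·(129.51 − 60)^(-0.07551) = 288.1·69.51^(-0.07551) = 288.1·0.72595 = 209.146.
Gain = 209.146 / 179.932 = 1.1624 → 1.162.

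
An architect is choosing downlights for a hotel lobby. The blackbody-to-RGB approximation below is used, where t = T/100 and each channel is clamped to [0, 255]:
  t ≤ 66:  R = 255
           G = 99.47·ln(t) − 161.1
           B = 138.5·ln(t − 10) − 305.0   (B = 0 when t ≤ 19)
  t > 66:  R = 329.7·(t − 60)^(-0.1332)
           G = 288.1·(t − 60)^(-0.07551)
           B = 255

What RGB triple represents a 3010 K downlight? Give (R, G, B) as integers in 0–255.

(255, 178, 111)

t = 3010/100 = 30.1; the t ≤ 66 branch applies.
R = 255 by definition for t ≤ 66.
G = 99.47·ln 30.1 − 161.1 = 99.47·3.4045 − 161.1 = 177.548.
B = 138.5·ln(30.1 − 10) − 305.0 = 138.5·ln 20.1 − 305.0 = 138.5·3.0007 − 305.0 = 110.600.
Rounded: (255, 178, 111).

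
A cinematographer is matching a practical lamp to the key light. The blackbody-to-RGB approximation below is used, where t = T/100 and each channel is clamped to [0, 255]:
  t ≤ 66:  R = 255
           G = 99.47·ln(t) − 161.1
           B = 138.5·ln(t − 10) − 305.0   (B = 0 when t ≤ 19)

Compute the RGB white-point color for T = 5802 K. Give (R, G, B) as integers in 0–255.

(255, 243, 231)

t = 5802/100 = 58.02; the t ≤ 66 branch applies.
R = 255 by definition for t ≤ 66.
G = 99.47·ln 58.02 − 161.1 = 99.47·4.0608 − 161.1 = 242.827.
B = 138.5·ln(58.02 − 10) − 305.0 = 138.5·ln 48.02 − 305.0 = 138.5·3.8716 − 305.0 = 231.219.
Rounded: (255, 243, 231).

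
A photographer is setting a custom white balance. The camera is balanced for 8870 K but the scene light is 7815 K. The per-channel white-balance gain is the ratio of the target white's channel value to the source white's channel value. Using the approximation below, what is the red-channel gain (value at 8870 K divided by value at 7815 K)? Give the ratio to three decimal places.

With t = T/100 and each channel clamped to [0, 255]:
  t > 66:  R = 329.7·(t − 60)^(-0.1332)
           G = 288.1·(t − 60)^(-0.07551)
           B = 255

At 7815 K (t = 78.15):
  R = 329.7·(78.15 − 60)^(-0.1332) = 329.7·18.15^(-0.1332) = 329.7·0.67970 = 224.097.
At 8870 K (t = 88.7):
  R = 329.7·(88.7 − 60)^(-0.1332) = 329.7·28.7^(-0.1332) = 329.7·0.63946 = 210.828.
Gain = 210.828 / 224.097 = 0.9408 → 0.941.

0.941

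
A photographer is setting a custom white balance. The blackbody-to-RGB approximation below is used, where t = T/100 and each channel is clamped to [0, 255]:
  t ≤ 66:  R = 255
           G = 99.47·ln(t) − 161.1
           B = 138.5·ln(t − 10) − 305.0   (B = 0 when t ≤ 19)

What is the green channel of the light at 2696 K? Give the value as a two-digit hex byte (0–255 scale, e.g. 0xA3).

t = 2696/100 = 26.96; the t ≤ 66 branch applies.
G = 99.47·ln 26.96 − 161.1 = 99.47·3.2944 − 161.1 = 166.589.
Rounded: 167; in hex, 0xA7.

0xA7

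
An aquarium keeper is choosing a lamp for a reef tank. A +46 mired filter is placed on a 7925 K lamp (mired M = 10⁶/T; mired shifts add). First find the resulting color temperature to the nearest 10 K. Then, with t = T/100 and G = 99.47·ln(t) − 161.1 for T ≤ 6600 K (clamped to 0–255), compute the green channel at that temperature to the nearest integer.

243

M_in = 10⁶/7925 = 126.18; M_out = 126.18 + (+46) = 172.18.
T_out = 10⁶/172.18 = 5807.8 K → 5810 K; t = 58.1.
G = 99.47·ln 58.1 − 161.1 = 99.47·4.0622 − 161.1 = 242.964.
Rounded: 243.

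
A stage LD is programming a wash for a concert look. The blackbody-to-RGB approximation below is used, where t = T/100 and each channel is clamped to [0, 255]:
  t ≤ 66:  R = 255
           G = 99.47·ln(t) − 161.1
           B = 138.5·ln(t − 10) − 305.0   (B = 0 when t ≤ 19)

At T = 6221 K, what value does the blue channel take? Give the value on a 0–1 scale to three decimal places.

0.952

t = 6221/100 = 62.21; the t ≤ 66 branch applies.
B = 138.5·ln(62.21 − 10) − 305.0 = 138.5·ln 52.21 − 305.0 = 138.5·3.9553 − 305.0 = 242.805.
On a 0–1 scale: 242.805/255 = 0.9522 → 0.952.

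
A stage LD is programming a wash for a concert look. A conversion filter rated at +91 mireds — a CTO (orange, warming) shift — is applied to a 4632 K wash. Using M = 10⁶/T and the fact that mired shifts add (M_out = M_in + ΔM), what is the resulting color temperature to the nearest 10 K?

3260 K

M_in = 10⁶/4632 = 215.89 mireds.
M_out = 215.89 + (+91) = 306.89 mireds.
T_out = 10⁶/306.89 = 3258.5 K → 3260 K.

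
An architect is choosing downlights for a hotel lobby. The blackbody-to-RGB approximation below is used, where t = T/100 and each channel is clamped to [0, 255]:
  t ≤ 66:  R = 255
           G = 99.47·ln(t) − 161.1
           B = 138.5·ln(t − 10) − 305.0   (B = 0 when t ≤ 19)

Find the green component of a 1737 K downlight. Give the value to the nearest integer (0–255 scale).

t = 1737/100 = 17.37; the t ≤ 66 branch applies.
G = 99.47·ln 17.37 − 161.1 = 99.47·2.8547 − 161.1 = 122.861.
Rounded: 123.

123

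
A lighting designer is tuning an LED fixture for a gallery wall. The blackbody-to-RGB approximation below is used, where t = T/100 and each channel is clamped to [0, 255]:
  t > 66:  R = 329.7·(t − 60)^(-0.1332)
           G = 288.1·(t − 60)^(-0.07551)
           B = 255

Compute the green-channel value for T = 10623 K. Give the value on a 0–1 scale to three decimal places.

t = 10623/100 = 106.23; the t > 66 branch applies.
G = 288.1·(106.23 − 60)^(-0.07551) = 288.1·46.23^(-0.07551) = 288.1·0.74865 = 215.687.
On a 0–1 scale: 215.687/255 = 0.8458 → 0.846.

0.846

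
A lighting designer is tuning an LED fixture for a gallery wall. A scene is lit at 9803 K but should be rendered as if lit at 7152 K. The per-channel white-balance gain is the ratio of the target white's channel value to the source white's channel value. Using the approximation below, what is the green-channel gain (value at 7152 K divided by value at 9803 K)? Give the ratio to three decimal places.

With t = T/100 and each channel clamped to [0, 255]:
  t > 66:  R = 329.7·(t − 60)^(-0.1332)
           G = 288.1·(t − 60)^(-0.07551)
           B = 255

At 9803 K (t = 98.03):
  G = 288.1·(98.03 − 60)^(-0.07551) = 288.1·38.03^(-0.07551) = 288.1·0.75977 = 218.891.
At 7152 K (t = 71.52):
  G = 288.1·(71.52 − 60)^(-0.07551) = 288.1·11.52^(-0.07551) = 288.1·0.83148 = 239.548.
Gain = 239.548 / 218.891 = 1.0944 → 1.094.

1.094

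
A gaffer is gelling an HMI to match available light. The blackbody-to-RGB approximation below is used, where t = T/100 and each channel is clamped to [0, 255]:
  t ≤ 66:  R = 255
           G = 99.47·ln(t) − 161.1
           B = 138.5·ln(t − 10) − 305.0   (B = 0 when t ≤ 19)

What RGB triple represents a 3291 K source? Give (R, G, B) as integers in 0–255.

(255, 186, 129)

t = 3291/100 = 32.91; the t ≤ 66 branch applies.
R = 255 by definition for t ≤ 66.
G = 99.47·ln 32.91 − 161.1 = 99.47·3.4938 − 161.1 = 186.426.
B = 138.5·ln(32.91 − 10) − 305.0 = 138.5·ln 22.91 − 305.0 = 138.5·3.1316 − 305.0 = 128.723.
Rounded: (255, 186, 129).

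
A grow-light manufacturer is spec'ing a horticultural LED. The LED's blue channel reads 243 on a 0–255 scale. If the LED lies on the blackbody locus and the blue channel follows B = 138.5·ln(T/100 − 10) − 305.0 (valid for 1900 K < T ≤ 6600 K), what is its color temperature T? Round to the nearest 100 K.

6200 K

ln(t − 10) = (243 + 305.0) / 138.5 = 3.9567.
t − 10 = e^3.9567 = 52.283, so t = 62.283.
T = 100·t = 6228 K → 6200 K to the nearest 100 K.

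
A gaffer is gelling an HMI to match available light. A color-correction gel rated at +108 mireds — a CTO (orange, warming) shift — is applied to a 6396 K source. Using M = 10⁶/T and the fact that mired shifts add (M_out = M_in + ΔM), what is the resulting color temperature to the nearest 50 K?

M_in = 10⁶/6396 = 156.35 mireds.
M_out = 156.35 + (+108) = 264.35 mireds.
T_out = 10⁶/264.35 = 3782.9 K → 3800 K.

3800 K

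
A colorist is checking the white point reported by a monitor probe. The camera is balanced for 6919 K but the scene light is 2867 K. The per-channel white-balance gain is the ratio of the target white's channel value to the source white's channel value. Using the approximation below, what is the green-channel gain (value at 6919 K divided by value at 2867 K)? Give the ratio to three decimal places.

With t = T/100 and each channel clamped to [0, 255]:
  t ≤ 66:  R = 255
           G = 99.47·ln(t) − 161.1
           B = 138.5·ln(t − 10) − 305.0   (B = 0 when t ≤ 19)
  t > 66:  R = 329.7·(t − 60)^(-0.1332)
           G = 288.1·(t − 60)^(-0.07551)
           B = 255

At 2867 K (t = 28.67):
  G = 99.47·ln 28.67 − 161.1 = 99.47·3.3559 − 161.1 = 172.707.
At 6919 K (t = 69.19):
  G = 288.1·(69.19 − 60)^(-0.07551) = 288.1·9.19^(-0.07551) = 288.1·0.84579 = 243.671.
Gain = 243.671 / 172.707 = 1.4109 → 1.411.

1.411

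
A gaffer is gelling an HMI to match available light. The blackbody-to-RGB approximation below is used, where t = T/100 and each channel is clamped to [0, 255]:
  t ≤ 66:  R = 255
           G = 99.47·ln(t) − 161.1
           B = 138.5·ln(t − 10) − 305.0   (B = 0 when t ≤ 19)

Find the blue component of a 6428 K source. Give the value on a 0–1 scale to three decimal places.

t = 6428/100 = 64.28; the t ≤ 66 branch applies.
B = 138.5·ln(64.28 − 10) − 305.0 = 138.5·ln 54.28 − 305.0 = 138.5·3.9942 − 305.0 = 248.191.
On a 0–1 scale: 248.191/255 = 0.9733 → 0.973.

0.973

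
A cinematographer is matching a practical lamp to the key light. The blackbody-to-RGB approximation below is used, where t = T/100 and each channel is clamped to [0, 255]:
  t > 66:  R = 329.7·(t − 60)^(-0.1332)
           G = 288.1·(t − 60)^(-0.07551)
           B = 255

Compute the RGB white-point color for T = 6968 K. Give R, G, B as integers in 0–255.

t = 6968/100 = 69.68; the t > 66 branch applies.
R = 329.7·(69.68 − 60)^(-0.1332) = 329.7·9.68^(-0.1332) = 329.7·0.73906 = 243.669.
G = 288.1·(69.68 − 60)^(-0.07551) = 288.1·9.68^(-0.07551) = 288.1·0.84247 = 242.717.
B = 255 by definition for t > 66.
Rounded: (244, 243, 255).

R=244, G=243, B=255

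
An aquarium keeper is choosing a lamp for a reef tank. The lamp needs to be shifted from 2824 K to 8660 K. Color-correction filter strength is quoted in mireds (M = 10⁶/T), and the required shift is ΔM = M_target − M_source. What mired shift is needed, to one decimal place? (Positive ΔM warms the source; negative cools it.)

-238.6 mireds

M_source = 10⁶/2824 = 354.108; M_target = 10⁶/8660 = 115.473.
ΔM = 115.473 − 354.108 = -238.634 → -238.6 mireds, a cooling shift.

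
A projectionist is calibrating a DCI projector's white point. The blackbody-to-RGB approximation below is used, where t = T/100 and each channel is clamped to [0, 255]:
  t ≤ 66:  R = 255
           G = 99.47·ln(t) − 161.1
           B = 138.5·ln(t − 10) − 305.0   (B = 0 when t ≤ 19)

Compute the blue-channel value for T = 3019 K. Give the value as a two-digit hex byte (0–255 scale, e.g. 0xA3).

0x6F

t = 3019/100 = 30.19; the t ≤ 66 branch applies.
B = 138.5·ln(30.19 − 10) − 305.0 = 138.5·ln 20.19 − 305.0 = 138.5·3.0052 − 305.0 = 111.218.
Rounded: 111; in hex, 0x6F.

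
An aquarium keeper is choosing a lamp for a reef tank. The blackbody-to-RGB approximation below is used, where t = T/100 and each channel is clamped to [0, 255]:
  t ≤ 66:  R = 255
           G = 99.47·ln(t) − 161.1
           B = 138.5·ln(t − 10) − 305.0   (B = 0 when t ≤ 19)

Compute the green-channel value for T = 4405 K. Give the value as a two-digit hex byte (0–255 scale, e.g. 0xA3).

0xD7

t = 4405/100 = 44.05; the t ≤ 66 branch applies.
G = 99.47·ln 44.05 − 161.1 = 99.47·3.7853 − 161.1 = 215.426.
Rounded: 215; in hex, 0xD7.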